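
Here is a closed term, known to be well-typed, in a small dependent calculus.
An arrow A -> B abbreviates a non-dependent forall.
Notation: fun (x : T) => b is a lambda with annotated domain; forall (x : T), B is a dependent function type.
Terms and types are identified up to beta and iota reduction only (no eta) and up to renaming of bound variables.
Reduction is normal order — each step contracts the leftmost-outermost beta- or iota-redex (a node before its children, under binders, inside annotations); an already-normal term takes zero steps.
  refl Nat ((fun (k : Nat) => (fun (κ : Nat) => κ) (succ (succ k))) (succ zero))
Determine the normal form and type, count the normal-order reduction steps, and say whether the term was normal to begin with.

normal form:
  refl Nat (succ (succ (succ zero)))
type:
  Eq Nat (succ (succ (succ zero))) (succ (succ (succ zero)))
normal-order step count: 2
already normal: no
first redex: a beta-redex


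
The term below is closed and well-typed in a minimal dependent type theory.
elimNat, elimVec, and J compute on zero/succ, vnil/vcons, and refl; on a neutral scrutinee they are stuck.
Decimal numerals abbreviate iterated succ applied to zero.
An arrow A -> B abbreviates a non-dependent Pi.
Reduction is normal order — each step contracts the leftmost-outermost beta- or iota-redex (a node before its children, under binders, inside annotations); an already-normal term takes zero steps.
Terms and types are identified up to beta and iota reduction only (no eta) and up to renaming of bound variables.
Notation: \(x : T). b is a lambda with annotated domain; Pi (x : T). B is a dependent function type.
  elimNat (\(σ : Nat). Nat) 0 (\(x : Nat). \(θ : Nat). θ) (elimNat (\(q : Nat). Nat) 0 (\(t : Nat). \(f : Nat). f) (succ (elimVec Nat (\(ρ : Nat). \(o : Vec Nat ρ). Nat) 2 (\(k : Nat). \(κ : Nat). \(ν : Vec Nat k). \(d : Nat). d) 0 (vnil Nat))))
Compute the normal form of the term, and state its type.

reduced normal form:
  0
the term's type:
  Nat
observation: the leftmost-outermost redex is an elimNat iota-redex, and normalization takes 12 steps.


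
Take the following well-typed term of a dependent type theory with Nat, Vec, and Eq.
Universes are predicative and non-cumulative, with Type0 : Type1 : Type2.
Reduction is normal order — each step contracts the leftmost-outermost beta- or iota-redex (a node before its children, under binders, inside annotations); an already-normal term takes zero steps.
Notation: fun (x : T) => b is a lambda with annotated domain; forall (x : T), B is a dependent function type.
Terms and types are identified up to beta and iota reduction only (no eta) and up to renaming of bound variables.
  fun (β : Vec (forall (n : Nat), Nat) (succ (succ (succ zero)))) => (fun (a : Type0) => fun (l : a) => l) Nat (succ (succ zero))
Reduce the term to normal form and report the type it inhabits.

normal form:
  fun (β : Vec (forall (n : Nat), Nat) (succ (succ (succ zero)))) => succ (succ zero)
inferred type:
  forall (β : Vec (forall (n : Nat), Nat) (succ (succ (succ zero)))), Nat
observation: the term reaches its normal form after 2 normal-order steps.


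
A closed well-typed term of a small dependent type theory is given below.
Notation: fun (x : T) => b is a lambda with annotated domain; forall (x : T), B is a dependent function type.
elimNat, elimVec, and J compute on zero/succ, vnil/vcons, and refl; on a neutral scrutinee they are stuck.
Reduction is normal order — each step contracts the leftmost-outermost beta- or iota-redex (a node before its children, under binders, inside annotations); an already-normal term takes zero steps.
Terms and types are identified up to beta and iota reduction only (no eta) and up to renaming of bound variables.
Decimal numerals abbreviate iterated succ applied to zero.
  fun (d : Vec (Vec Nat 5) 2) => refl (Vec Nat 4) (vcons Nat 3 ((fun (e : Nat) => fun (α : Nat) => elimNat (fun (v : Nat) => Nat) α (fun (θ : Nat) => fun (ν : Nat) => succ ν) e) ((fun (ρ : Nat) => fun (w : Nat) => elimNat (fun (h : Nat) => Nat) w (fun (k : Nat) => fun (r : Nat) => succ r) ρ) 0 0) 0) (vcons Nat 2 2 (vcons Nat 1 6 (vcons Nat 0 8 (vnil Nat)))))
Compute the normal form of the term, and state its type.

resulting normal form:
  fun (d : Vec (Vec Nat 5) 2) => refl (Vec Nat 4) (vcons Nat 3 0 (vcons Nat 2 2 (vcons Nat 1 6 (vcons Nat 0 8 (vnil Nat)))))
inferred type:
  forall (d : Vec (Vec Nat 5) 2), Eq (Vec Nat 4) (vcons Nat 3 0 (vcons Nat 2 2 (vcons Nat 1 6 (vcons Nat 0 8 (vnil Nat))))) (vcons Nat 3 0 (vcons Nat 2 2 (vcons Nat 1 6 (vcons Nat 0 8 (vnil Nat)))))


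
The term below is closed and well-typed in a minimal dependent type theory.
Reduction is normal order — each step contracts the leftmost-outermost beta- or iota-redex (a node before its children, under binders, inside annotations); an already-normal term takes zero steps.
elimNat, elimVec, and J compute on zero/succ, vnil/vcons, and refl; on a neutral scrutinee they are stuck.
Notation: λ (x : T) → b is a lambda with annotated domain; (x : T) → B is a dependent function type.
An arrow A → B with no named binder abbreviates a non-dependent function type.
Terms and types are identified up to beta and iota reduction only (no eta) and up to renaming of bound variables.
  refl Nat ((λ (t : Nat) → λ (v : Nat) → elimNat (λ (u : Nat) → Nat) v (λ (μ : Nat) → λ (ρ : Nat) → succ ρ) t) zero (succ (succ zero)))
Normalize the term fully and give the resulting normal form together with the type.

normal form:
  refl Nat (succ (succ zero))
type:
  Eq Nat (succ (succ zero)) (succ (succ zero))


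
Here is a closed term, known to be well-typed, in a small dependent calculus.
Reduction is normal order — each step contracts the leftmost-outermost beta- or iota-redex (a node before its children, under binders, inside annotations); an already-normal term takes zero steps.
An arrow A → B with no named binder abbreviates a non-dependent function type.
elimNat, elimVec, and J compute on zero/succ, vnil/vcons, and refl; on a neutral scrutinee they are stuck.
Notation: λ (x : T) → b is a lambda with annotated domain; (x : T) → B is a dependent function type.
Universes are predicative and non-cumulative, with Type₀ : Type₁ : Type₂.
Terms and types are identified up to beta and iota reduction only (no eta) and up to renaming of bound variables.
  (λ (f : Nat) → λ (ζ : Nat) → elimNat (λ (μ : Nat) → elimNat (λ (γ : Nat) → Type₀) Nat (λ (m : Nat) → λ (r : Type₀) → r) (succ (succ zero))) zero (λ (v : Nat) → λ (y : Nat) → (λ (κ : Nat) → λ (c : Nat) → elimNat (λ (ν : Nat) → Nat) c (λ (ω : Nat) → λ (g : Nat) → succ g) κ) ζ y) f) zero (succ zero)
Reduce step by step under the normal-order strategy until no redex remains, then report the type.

normal-order reduction sequence:
  (λ (f : Nat) → λ (ζ : Nat) → elimNat (λ (μ : Nat) → elimNat (λ (γ : Nat) → Type₀) Nat (λ (m : Nat) → λ (r : Type₀) → r) (succ (succ zero))) zero (λ (v : Nat) → λ (y : Nat) → (λ (κ : Nat) → λ (c : Nat) → elimNat (λ (ν : Nat) → Nat) c (λ (ω : Nat) → λ (g : Nat) → succ g) κ) ζ y) f) zero (succ zero)
  ~> (λ (f : Nat) → elimNat (λ (ζ : Nat) → elimNat (λ (μ : Nat) → Type₀) Nat (λ (γ : Nat) → λ (m : Type₀) → m) (succ (succ zero))) zero (λ (r : Nat) → λ (v : Nat) → (λ (y : Nat) → λ (κ : Nat) → elimNat (λ (c : Nat) → Nat) κ (λ (ν : Nat) → λ (ω : Nat) → succ ω) y) f v) zero) (succ zero)
  ~> elimNat (λ (f : Nat) → elimNat (λ (ζ : Nat) → Type₀) Nat (λ (μ : Nat) → λ (γ : Type₀) → γ) (succ (succ zero))) zero (λ (m : Nat) → λ (r : Nat) → (λ (v : Nat) → λ (y : Nat) → elimNat (λ (κ : Nat) → Nat) y (λ (c : Nat) → λ (ν : Nat) → succ ν) v) (succ zero) r) zero
  ~> zero
the term's type:
  Nat


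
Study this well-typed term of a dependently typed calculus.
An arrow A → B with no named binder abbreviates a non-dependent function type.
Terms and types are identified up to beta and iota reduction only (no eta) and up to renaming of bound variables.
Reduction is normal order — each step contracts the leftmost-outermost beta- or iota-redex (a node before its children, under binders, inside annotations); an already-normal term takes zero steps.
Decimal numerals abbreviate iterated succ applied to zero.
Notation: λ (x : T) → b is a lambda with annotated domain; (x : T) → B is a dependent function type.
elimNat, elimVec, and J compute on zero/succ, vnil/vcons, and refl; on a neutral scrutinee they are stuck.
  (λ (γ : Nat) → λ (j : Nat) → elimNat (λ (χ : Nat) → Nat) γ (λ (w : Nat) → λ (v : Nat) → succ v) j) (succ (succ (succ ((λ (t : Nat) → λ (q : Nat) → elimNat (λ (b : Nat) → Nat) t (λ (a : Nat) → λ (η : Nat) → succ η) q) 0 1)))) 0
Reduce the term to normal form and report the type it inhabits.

normal form:
  4
inferred type:
  Nat


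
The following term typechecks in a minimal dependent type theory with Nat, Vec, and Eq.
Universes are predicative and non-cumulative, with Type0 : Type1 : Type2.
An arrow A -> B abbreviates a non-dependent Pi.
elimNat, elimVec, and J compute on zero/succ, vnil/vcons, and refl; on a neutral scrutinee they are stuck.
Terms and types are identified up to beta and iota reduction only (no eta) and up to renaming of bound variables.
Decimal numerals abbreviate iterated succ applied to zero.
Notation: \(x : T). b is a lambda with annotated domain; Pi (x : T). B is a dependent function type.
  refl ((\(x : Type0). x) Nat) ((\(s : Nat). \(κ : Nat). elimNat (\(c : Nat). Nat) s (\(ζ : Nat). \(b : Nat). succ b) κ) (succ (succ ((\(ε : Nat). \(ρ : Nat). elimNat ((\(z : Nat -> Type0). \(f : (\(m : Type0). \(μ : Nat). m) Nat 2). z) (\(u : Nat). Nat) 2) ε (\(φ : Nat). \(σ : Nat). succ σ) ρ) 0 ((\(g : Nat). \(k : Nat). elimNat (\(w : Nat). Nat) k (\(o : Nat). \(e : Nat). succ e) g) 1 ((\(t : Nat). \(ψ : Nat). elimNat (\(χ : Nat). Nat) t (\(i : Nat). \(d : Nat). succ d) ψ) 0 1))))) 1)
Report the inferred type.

inferred type:
  Eq Nat 5 5


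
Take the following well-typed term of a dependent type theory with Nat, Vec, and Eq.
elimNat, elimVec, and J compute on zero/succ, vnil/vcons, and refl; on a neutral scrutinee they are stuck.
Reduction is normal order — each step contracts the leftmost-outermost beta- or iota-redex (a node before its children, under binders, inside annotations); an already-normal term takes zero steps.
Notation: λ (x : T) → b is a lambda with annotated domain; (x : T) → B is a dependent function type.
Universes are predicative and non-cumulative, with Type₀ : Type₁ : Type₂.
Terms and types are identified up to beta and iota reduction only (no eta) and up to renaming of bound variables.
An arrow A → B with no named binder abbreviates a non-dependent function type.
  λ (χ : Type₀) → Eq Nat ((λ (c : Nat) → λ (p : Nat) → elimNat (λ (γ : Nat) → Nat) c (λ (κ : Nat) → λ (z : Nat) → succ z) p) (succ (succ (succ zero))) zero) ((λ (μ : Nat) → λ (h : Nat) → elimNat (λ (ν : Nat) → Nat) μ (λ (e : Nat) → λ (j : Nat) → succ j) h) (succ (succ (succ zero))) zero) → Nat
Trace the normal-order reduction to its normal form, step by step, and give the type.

normal-order reduction:
  λ (χ : Type₀) → Eq Nat ((λ (c : Nat) → λ (p : Nat) → elimNat (λ (γ : Nat) → Nat) c (λ (κ : Nat) → λ (z : Nat) → succ z) p) (succ (succ (succ zero))) zero) ((λ (μ : Nat) → λ (h : Nat) → elimNat (λ (ν : Nat) → Nat) μ (λ (e : Nat) → λ (j : Nat) → succ j) h) (succ (succ (succ zero))) zero) → Nat
  ~> λ (χ : Type₀) → Eq Nat ((λ (c : Nat) → elimNat (λ (p : Nat) → Nat) (succ (succ (succ zero))) (λ (γ : Nat) → λ (κ : Nat) → succ κ) c) zero) ((λ (z : Nat) → λ (μ : Nat) → elimNat (λ (h : Nat) → Nat) z (λ (ν : Nat) → λ (e : Nat) → succ e) μ) (succ (succ (succ zero))) zero) → Nat
  ~> λ (χ : Type₀) → Eq Nat (elimNat (λ (c : Nat) → Nat) (succ (succ (succ zero))) (λ (p : Nat) → λ (γ : Nat) → succ γ) zero) ((λ (κ : Nat) → λ (z : Nat) → elimNat (λ (μ : Nat) → Nat) κ (λ (h : Nat) → λ (ν : Nat) → succ ν) z) (succ (succ (succ zero))) zero) → Nat
  ~> λ (χ : Type₀) → Eq Nat (succ (succ (succ zero))) ((λ (c : Nat) → λ (p : Nat) → elimNat (λ (γ : Nat) → Nat) c (λ (κ : Nat) → λ (z : Nat) → succ z) p) (succ (succ (succ zero))) zero) → Nat
  ~> λ (χ : Type₀) → Eq Nat (succ (succ (succ zero))) ((λ (c : Nat) → elimNat (λ (p : Nat) → Nat) (succ (succ (succ zero))) (λ (γ : Nat) → λ (κ : Nat) → succ κ) c) zero) → Nat
  ~> λ (χ : Type₀) → Eq Nat (succ (succ (succ zero))) (elimNat (λ (c : Nat) → Nat) (succ (succ (succ zero))) (λ (p : Nat) → λ (γ : Nat) → succ γ) zero) → Nat
  ~> λ (χ : Type₀) → Eq Nat (succ (succ (succ zero))) (succ (succ (succ zero))) → Nat
inferred type:
  Type₀ → Type₀


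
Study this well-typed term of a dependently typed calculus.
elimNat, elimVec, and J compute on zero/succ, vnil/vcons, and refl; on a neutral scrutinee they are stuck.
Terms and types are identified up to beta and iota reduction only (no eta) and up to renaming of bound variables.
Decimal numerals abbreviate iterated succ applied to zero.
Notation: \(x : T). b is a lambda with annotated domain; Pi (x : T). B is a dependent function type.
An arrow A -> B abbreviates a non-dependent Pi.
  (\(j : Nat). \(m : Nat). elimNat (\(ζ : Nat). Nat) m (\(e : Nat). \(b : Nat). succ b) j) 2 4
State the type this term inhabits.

type:
  Nat


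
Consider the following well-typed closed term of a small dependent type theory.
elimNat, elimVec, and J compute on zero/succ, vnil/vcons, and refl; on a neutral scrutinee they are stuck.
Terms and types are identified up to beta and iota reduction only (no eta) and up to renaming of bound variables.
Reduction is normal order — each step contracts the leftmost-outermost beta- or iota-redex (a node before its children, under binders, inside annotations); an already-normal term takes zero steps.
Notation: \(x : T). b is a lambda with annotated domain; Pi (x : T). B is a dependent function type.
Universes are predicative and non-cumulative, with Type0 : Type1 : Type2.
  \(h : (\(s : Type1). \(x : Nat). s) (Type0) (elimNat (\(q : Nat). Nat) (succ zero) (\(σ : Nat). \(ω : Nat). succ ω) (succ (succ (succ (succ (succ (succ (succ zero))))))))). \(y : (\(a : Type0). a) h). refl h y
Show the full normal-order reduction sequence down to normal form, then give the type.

normal-order reduction:
  \(h : (\(s : Type1). \(x : Nat). s) (Type0) (elimNat (\(q : Nat). Nat) (succ zero) (\(σ : Nat). \(ω : Nat). succ ω) (succ (succ (succ (succ (succ (succ (succ zero))))))))). \(y : (\(a : Type0). a) h). refl h y
  ~> \(h : (\(s : Nat). Type0) (elimNat (\(x : Nat). Nat) (succ zero) (\(q : Nat). \(σ : Nat). succ σ) (succ (succ (succ (succ (succ (succ (succ zero))))))))). \(ω : (\(y : Type0). y) h). refl h ω
  ~> \(h : Type0). \(s : (\(x : Type0). x) h). refl h s
  ~> \(h : Type0). \(s : h). refl h s
inferred type:
  Pi (h : Type0). Pi (s : h). Eq h s s


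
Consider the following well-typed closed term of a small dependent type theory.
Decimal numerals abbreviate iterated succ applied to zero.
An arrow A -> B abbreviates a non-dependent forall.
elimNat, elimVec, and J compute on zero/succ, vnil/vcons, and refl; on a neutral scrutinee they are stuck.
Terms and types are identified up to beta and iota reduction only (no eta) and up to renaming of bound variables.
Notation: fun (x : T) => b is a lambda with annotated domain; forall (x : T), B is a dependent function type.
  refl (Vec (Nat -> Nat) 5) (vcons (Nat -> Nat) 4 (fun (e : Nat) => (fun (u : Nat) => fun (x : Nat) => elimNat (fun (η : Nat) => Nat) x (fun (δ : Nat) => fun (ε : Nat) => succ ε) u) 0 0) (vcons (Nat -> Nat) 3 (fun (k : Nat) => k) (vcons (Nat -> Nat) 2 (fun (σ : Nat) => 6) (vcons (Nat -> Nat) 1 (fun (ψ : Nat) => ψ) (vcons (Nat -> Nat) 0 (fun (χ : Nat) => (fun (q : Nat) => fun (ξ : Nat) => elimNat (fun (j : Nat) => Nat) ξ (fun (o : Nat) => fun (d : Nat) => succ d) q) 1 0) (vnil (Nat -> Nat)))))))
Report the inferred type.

type:
  Eq (Vec (Nat -> Nat) 5) (vcons (Nat -> Nat) 4 (fun (e : Nat) => 0) (vcons (Nat -> Nat) 3 (fun (u : Nat) => u) (vcons (Nat -> Nat) 2 (fun (x : Nat) => 6) (vcons (Nat -> Nat) 1 (fun (η : Nat) => η) (vcons (Nat -> Nat) 0 (fun (δ : Nat) => 1) (vnil (Nat -> Nat))))))) (vcons (Nat -> Nat) 4 (fun (ε : Nat) => 0) (vcons (Nat -> Nat) 3 (fun (k : Nat) => k) (vcons (Nat -> Nat) 2 (fun (σ : Nat) => 6) (vcons (Nat -> Nat) 1 (fun (ψ : Nat) => ψ) (vcons (Nat -> Nat) 0 (fun (χ : Nat) => 1) (vnil (Nat -> Nat)))))))


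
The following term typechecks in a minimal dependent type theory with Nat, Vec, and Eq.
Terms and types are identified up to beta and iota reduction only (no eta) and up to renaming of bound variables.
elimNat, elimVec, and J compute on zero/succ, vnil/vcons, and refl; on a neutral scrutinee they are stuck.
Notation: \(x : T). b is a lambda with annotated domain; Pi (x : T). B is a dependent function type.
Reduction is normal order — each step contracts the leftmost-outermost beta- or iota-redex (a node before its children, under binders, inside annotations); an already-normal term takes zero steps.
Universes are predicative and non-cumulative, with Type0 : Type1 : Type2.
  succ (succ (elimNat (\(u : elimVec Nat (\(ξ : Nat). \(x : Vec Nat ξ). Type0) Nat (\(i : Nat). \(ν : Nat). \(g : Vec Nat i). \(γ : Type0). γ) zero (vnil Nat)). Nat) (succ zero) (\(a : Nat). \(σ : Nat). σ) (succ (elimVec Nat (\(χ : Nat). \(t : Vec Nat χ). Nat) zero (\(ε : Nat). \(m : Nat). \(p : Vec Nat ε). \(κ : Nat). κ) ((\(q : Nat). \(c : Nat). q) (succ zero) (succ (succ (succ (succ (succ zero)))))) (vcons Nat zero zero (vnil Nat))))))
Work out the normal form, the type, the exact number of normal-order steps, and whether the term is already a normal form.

normal form:
  succ (succ (succ zero))
inferred type:
  Nat
steps to reach normal form (normal order): 11
already normal: no
first redex: an elimNat iota-redex


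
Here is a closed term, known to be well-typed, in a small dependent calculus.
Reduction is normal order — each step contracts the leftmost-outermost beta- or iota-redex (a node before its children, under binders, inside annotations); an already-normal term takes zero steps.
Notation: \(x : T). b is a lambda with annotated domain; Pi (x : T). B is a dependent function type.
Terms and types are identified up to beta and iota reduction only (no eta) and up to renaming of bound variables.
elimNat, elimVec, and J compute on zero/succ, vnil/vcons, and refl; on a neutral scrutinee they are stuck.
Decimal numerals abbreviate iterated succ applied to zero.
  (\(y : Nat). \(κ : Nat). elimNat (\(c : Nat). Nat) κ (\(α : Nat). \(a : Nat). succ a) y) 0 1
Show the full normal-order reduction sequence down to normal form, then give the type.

normal-order reduction:
  (\(y : Nat). \(κ : Nat). elimNat (\(c : Nat). Nat) κ (\(α : Nat). \(a : Nat). succ a) y) 0 1
  ~> (\(y : Nat). elimNat (\(κ : Nat). Nat) y (\(c : Nat). \(α : Nat). succ α) 0) 1
  ~> elimNat (\(y : Nat). Nat) 1 (\(κ : Nat). \(c : Nat). succ c) 0
  ~> 1
inferred type:
  Nat


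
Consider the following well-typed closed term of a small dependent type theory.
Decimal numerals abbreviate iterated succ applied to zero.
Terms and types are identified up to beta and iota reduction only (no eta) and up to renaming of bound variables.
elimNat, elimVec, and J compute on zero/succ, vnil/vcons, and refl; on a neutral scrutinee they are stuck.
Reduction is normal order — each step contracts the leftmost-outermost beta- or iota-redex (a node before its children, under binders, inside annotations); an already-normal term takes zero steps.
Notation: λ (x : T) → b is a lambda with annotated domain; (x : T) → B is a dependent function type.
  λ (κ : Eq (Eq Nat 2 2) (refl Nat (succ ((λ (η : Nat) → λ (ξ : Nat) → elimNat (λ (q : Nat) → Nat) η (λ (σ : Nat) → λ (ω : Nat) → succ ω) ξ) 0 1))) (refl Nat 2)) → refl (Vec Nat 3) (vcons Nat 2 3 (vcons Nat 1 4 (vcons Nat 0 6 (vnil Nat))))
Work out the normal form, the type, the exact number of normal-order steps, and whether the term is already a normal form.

normal form:
  λ (κ : Eq (Eq Nat 2 2) (refl Nat 2) (refl Nat 2)) → refl (Vec Nat 3) (vcons Nat 2 3 (vcons Nat 1 4 (vcons Nat 0 6 (vnil Nat))))
the term's type:
  (κ : Eq (Eq Nat 2 2) (refl Nat 2) (refl Nat 2)) → Eq (Vec Nat 3) (vcons Nat 2 3 (vcons Nat 1 4 (vcons Nat 0 6 (vnil Nat)))) (vcons Nat 2 3 (vcons Nat 1 4 (vcons Nat 0 6 (vnil Nat))))
reduction steps (normal order): 6
term was already normal: no
first redex: a beta-redex


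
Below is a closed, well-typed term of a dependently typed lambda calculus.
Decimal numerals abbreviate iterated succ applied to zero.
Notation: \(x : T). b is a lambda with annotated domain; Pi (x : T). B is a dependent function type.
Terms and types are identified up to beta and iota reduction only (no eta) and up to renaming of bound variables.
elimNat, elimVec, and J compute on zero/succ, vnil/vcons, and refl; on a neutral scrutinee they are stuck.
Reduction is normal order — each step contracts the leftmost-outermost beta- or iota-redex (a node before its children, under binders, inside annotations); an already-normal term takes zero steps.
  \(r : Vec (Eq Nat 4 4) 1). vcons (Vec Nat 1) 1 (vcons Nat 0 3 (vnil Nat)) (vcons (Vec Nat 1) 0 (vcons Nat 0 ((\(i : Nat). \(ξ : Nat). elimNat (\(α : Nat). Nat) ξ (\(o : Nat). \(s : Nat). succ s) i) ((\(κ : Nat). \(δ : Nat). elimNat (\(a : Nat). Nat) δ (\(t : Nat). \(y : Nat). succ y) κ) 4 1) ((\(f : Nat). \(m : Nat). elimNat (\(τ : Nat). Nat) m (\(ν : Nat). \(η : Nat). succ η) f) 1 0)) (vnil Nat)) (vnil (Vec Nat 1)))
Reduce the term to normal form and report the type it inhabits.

reduced normal form:
  \(r : Vec (Eq Nat 4 4) 1). vcons (Vec Nat 1) 1 (vcons Nat 0 3 (vnil Nat)) (vcons (Vec Nat 1) 0 (vcons Nat 0 6 (vnil Nat)) (vnil (Vec Nat 1)))
inferred type:
  Pi (r : Vec (Eq Nat 4 4) 1). Vec (Vec Nat 1) 2
observation: the first redex contracted is a beta-redex; the normal form is reached in 39 normal-order steps.


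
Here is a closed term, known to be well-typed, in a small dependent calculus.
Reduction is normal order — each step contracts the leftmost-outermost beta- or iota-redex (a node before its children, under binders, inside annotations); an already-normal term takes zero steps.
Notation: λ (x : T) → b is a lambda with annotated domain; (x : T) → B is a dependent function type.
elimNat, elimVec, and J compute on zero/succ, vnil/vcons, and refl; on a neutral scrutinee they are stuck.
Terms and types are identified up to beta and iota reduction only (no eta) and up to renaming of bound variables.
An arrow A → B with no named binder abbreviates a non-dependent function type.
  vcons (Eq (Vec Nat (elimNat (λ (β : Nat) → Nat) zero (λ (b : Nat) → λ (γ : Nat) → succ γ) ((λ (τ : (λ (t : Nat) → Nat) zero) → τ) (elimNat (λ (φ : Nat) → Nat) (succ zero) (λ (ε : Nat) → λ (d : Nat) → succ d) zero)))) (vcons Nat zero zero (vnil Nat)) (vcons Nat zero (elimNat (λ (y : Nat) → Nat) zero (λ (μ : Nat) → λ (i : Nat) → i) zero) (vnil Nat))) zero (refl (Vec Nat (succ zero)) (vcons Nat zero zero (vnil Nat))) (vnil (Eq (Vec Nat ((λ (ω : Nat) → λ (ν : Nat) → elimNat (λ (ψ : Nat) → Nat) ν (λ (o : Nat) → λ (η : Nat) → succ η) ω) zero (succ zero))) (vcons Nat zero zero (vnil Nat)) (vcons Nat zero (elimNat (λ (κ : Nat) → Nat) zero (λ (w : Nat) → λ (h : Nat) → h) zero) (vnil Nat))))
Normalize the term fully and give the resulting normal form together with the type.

resulting normal form:
  vcons (Eq (Vec Nat (succ zero)) (vcons Nat zero zero (vnil Nat)) (vcons Nat zero zero (vnil Nat))) zero (refl (Vec Nat (succ zero)) (vcons Nat zero zero (vnil Nat))) (vnil (Eq (Vec Nat (succ zero)) (vcons Nat zero zero (vnil Nat)) (vcons Nat zero zero (vnil Nat))))
type:
  Vec (Eq (Vec Nat (succ zero)) (vcons Nat zero zero (vnil Nat)) (vcons Nat zero zero (vnil Nat))) (succ zero)


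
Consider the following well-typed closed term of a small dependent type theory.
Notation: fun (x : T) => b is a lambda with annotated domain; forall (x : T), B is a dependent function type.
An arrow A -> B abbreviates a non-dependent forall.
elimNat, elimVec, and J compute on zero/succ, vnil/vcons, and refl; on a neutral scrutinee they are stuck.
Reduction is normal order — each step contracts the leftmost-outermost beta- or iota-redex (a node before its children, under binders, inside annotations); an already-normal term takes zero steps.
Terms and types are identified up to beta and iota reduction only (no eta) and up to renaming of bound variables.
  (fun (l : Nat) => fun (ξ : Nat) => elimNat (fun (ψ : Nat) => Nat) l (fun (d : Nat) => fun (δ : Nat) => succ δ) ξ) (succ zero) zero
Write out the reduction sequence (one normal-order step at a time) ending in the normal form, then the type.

normal-order reduction sequence:
  (fun (l : Nat) => fun (ξ : Nat) => elimNat (fun (ψ : Nat) => Nat) l (fun (d : Nat) => fun (δ : Nat) => succ δ) ξ) (succ zero) zero
  ~> (fun (l : Nat) => elimNat (fun (ξ : Nat) => Nat) (succ zero) (fun (ψ : Nat) => fun (d : Nat) => succ d) l) zero
  ~> elimNat (fun (l : Nat) => Nat) (succ zero) (fun (ξ : Nat) => fun (ψ : Nat) => succ ψ) zero
  ~> succ zero
inferred type:
  Nat


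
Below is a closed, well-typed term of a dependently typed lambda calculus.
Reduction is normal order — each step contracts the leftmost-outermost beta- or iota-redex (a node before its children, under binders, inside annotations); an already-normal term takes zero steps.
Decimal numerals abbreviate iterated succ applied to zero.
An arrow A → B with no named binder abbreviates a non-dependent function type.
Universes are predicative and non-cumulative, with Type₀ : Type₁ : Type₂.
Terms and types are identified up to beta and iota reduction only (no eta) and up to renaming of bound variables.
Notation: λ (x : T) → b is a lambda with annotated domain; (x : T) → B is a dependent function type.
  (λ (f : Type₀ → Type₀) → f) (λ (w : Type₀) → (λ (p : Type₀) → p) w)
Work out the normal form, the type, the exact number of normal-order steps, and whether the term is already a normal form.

reduced normal form:
  λ (f : Type₀) → f
inferred type:
  Type₀ → Type₀
reduction steps (normal order): 2
term was already normal: no
first redex: a beta-redex


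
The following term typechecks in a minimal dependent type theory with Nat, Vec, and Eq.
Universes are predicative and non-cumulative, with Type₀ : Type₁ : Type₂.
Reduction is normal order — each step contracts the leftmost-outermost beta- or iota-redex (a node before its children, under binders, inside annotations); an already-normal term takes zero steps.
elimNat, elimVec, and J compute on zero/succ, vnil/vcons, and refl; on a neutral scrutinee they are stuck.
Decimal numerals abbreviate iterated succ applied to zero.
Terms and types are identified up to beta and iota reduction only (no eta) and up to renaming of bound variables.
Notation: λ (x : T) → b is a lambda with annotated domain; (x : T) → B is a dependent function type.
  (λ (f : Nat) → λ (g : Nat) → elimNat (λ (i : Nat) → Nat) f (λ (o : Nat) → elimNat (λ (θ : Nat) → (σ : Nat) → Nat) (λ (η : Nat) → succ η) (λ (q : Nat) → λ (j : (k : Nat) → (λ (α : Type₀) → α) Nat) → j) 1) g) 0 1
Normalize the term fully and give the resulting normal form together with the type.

reduced normal form:
  1
type:
  Nat


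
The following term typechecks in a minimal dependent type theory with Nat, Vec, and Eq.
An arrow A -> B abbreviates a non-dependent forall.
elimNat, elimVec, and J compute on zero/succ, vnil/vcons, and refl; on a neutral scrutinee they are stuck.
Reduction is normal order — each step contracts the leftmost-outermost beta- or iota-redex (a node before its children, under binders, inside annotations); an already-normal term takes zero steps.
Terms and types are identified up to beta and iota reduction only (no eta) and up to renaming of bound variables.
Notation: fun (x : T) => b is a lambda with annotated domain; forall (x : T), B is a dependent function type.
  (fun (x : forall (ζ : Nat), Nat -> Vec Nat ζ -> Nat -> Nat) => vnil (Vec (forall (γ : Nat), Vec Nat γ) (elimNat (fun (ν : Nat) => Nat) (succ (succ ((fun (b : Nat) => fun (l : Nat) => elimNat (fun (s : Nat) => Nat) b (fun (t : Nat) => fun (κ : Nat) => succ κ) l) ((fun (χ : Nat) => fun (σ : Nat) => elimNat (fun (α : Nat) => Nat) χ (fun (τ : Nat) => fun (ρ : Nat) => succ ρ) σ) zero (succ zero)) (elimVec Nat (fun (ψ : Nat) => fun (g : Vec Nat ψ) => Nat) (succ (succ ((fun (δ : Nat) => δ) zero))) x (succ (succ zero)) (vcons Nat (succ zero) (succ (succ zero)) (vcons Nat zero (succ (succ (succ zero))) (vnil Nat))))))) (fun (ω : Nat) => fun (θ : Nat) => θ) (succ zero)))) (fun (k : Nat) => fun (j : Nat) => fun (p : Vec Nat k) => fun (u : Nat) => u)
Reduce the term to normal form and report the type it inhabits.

reduced normal form:
  vnil (Vec (forall (x : Nat), Vec Nat x) (succ (succ (succ (succ (succ zero))))))
the term's type:
  Vec (Vec (forall (x : Nat), Vec Nat x) (succ (succ (succ (succ (succ zero)))))) zero


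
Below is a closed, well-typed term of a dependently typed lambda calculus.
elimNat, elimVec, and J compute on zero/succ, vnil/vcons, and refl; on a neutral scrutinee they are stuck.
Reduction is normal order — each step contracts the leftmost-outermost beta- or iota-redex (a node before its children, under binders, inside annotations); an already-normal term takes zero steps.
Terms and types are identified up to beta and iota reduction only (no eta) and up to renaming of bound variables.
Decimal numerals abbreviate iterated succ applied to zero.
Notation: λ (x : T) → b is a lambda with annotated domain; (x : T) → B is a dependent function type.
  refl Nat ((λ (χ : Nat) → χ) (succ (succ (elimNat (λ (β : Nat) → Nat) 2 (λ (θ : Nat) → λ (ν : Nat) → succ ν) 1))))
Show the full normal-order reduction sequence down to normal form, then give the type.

normal-order reduction sequence:
  refl Nat ((λ (χ : Nat) → χ) (succ (succ (elimNat (λ (β : Nat) → Nat) 2 (λ (θ : Nat) → λ (ν : Nat) → succ ν) 1))))
  ~> refl Nat (succ (succ (elimNat (λ (χ : Nat) → Nat) 2 (λ (β : Nat) → λ (θ : Nat) → succ θ) 1)))
  ~> refl Nat (succ (succ ((λ (χ : Nat) → λ (β : Nat) → succ β) 0 (elimNat (λ (θ : Nat) → Nat) 2 (λ (ν : Nat) → λ (z : Nat) → succ z) 0))))
  ~> refl Nat (succ (succ ((λ (χ : Nat) → succ χ) (elimNat (λ (β : Nat) → Nat) 2 (λ (θ : Nat) → λ (ν : Nat) → succ ν) 0))))
  ~> refl Nat (succ (succ (succ (elimNat (λ (χ : Nat) → Nat) 2 (λ (β : Nat) → λ (θ : Nat) → succ θ) 0))))
  ~> refl Nat 5
type:
  Eq Nat 5 5


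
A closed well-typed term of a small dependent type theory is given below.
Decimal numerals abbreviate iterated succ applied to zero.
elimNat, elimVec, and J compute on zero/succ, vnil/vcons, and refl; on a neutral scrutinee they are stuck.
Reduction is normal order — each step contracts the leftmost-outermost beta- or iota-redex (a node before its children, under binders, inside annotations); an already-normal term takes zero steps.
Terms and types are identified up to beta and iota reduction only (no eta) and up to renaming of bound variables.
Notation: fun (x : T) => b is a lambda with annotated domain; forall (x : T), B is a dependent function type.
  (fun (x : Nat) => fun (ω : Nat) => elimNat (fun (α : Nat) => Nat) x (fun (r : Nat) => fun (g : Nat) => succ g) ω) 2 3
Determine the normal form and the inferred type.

reduced normal form:
  5
type:
  Nat
observation: the leftmost-outermost redex is a beta-redex, and normalization takes 12 steps.


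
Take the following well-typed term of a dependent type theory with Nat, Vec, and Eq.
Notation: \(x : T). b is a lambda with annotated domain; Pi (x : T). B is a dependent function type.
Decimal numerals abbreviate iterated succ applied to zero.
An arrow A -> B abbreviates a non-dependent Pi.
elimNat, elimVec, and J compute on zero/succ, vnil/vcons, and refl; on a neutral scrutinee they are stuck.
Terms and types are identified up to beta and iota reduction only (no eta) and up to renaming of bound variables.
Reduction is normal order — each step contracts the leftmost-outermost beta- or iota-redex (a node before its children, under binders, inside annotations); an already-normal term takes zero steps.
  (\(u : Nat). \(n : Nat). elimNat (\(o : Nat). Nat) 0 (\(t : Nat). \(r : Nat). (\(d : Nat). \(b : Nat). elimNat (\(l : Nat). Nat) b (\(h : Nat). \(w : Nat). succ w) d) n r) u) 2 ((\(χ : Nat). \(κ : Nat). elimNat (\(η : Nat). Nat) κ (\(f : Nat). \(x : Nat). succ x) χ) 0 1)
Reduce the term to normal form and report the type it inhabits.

normal form:
  2
type:
  Nat
observation: reduction starts at a beta-redex, and 27 normal-order steps reach the normal form.


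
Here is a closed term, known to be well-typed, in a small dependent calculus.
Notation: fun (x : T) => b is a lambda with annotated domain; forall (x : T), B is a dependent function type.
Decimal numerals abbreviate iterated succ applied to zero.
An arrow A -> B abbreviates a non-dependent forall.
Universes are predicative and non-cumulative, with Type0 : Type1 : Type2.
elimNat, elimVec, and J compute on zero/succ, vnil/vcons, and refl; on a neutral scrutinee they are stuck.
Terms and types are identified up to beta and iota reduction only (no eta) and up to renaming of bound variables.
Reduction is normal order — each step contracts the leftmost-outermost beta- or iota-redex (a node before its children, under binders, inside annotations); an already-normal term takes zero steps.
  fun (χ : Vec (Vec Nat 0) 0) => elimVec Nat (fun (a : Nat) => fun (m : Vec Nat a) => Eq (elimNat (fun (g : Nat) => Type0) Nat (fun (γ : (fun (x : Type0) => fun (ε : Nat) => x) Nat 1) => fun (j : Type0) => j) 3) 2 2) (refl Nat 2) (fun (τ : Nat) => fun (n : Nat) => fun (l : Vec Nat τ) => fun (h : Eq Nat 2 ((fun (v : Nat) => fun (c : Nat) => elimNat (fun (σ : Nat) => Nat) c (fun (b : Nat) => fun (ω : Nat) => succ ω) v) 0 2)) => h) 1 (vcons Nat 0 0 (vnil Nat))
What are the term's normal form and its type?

reduced normal form:
  fun (χ : Vec (Vec Nat 0) 0) => refl Nat 2
the term's type:
  Vec (Vec Nat 0) 0 -> Eq Nat 2 2


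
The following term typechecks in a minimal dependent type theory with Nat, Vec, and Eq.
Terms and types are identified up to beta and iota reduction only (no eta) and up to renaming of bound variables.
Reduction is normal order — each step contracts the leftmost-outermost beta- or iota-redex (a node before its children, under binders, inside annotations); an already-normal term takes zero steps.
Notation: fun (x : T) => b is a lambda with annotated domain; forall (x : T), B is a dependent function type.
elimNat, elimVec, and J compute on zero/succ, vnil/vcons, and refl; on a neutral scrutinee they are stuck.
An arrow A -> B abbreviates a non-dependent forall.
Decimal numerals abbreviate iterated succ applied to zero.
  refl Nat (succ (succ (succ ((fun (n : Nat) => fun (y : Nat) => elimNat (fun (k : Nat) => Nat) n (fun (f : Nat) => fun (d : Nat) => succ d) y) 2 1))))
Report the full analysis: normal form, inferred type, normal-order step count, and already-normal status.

reduced normal form:
  refl Nat 6
the term's type:
  Eq Nat 6 6
reduction steps (normal order): 6
term was already normal: no
first redex: a beta-redex


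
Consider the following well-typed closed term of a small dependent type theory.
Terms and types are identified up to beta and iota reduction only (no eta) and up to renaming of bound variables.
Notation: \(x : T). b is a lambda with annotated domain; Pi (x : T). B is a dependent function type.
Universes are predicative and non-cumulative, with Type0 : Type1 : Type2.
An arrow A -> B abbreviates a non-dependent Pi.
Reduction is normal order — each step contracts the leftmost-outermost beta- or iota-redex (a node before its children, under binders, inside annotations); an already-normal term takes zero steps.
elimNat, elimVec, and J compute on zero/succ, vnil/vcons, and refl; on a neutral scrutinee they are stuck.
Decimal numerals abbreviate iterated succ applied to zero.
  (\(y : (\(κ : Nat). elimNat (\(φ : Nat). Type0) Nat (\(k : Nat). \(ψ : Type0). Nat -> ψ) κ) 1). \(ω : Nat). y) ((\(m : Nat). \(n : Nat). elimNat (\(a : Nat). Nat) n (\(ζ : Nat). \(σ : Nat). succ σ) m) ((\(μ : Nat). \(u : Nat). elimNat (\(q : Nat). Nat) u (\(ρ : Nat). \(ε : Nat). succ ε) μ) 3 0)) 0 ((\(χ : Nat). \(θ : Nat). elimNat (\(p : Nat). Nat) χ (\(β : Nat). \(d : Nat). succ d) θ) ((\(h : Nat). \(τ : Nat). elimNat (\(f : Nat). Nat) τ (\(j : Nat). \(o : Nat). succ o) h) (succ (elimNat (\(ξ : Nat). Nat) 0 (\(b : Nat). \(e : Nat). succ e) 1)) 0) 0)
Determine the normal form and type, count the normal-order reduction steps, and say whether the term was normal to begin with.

reduced normal form:
  5
inferred type:
  Nat
normal-order step count: 42
term was already normal: no
first redex: a beta-redex


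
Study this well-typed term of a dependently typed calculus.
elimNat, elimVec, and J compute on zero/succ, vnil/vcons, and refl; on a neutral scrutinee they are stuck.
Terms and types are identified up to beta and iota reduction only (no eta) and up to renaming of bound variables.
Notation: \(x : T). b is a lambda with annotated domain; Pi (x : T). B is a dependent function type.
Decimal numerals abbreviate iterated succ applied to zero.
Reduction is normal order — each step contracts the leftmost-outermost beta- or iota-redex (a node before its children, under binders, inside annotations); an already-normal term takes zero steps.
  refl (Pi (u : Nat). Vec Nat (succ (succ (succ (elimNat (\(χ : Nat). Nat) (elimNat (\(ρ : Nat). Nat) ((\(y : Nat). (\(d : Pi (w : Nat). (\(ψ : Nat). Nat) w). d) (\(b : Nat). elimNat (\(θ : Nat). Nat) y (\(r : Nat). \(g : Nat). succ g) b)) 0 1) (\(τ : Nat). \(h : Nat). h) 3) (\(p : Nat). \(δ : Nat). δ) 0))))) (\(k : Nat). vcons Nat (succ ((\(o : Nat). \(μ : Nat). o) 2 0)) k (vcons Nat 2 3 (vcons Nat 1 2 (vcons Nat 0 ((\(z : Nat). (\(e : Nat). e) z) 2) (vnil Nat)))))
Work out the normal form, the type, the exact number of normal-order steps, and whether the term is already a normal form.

normal form:
  refl (Pi (u : Nat). Vec Nat 4) (\(χ : Nat). vcons Nat 3 χ (vcons Nat 2 3 (vcons Nat 1 2 (vcons Nat 0 2 (vnil Nat)))))
inferred type:
  Eq (Pi (u : Nat). Vec Nat 4) (\(χ : Nat). vcons Nat 3 χ (vcons Nat 2 3 (vcons Nat 1 2 (vcons Nat 0 2 (vnil Nat))))) (\(ρ : Nat). vcons Nat 3 ρ (vcons Nat 2 3 (vcons Nat 1 2 (vcons Nat 0 2 (vnil Nat)))))
normal-order step count: 22
already normal: no
first redex: an elimNat iota-redex


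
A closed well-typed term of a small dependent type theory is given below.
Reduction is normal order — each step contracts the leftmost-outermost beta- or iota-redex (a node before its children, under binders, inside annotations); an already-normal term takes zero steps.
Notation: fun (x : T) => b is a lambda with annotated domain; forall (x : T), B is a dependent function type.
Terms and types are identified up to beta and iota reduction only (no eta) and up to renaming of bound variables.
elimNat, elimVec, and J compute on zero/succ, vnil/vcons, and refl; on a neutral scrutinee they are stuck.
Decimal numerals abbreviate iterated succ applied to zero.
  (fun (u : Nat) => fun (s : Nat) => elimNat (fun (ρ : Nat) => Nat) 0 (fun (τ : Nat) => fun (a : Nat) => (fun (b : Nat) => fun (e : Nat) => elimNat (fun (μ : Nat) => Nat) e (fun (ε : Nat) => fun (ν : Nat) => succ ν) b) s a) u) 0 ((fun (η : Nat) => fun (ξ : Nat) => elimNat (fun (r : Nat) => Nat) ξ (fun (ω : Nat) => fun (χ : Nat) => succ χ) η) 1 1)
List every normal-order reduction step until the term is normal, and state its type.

normal-order reduction sequence:
  (fun (u : Nat) => fun (s : Nat) => elimNat (fun (ρ : Nat) => Nat) 0 (fun (τ : Nat) => fun (a : Nat) => (fun (b : Nat) => fun (e : Nat) => elimNat (fun (μ : Nat) => Nat) e (fun (ε : Nat) => fun (ν : Nat) => succ ν) b) s a) u) 0 ((fun (η : Nat) => fun (ξ : Nat) => elimNat (fun (r : Nat) => Nat) ξ (fun (ω : Nat) => fun (χ : Nat) => succ χ) η) 1 1)
  ~> (fun (u : Nat) => elimNat (fun (s : Nat) => Nat) 0 (fun (ρ : Nat) => fun (τ : Nat) => (fun (a : Nat) => fun (b : Nat) => elimNat (fun (e : Nat) => Nat) b (fun (μ : Nat) => fun (ε : Nat) => succ ε) a) u τ) 0) ((fun (ν : Nat) => fun (η : Nat) => elimNat (fun (ξ : Nat) => Nat) η (fun (r : Nat) => fun (ω : Nat) => succ ω) ν) 1 1)
  ~> elimNat (fun (u : Nat) => Nat) 0 (fun (s : Nat) => fun (ρ : Nat) => (fun (τ : Nat) => fun (a : Nat) => elimNat (fun (b : Nat) => Nat) a (fun (e : Nat) => fun (μ : Nat) => succ μ) τ) ((fun (ε : Nat) => fun (ν : Nat) => elimNat (fun (η : Nat) => Nat) ν (fun (ξ : Nat) => fun (r : Nat) => succ r) ε) 1 1) ρ) 0
  ~> 0
inferred type:
  Nat
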